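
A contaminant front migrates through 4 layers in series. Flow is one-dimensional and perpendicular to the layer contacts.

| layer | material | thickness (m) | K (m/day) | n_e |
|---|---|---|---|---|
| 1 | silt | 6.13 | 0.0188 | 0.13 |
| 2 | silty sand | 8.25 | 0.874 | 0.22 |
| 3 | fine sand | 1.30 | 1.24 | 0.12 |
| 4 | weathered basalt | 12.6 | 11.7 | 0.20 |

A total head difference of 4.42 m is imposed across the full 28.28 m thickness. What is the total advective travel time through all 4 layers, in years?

1.11

With flow normal to the layers, continuity requires the same specific discharge q through every layer.
Σ(b_i/K_i) = 6.13/0.0188 + 8.25/0.874 + 1.30/1.24 + 12.6/11.7 = 337.6 d.
q = Δh / Σ(b_i/K_i) = 4.42 / 337.6 = 0.01309 m/day.
In each layer the seepage velocity is v_i = q/n_i, so the layer transit time is t_i = b_i·n_i / q:
  layer 1 (silt): t_1 = 6.13 × 0.13 / 0.01309 = 60.87 d
  layer 2 (silty sand): t_2 = 8.25 × 0.22 / 0.01309 = 138.6 d
  layer 3 (fine sand): t_3 = 1.30 × 0.12 / 0.01309 = 11.92 d
  layer 4 (weathered basalt): t_4 = 12.6 × 0.20 / 0.01309 = 192.5 d
Total t = Σ t_i = 403.9 days = 1.106 years.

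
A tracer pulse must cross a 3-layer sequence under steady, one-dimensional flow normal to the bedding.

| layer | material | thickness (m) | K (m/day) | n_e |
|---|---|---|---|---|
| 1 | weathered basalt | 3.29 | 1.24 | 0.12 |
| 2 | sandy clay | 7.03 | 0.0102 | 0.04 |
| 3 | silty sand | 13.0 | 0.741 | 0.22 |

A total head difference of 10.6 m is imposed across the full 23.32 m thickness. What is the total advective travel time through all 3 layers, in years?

0.648

With flow normal to the layers, continuity requires the same specific discharge q through every layer.
Σ(b_i/K_i) = 3.29/1.24 + 7.03/0.0102 + 13.0/0.741 = 709.4 d.
q = Δh / Σ(b_i/K_i) = 10.6 / 709.4 = 0.01494 m/day.
In each layer the seepage velocity is v_i = q/n_i, so the layer transit time is t_i = b_i·n_i / q:
  layer 1 (weathered basalt): t_1 = 3.29 × 0.12 / 0.01494 = 26.42 d
  layer 2 (sandy clay): t_2 = 7.03 × 0.04 / 0.01494 = 18.82 d
  layer 3 (silty sand): t_3 = 13.0 × 0.22 / 0.01494 = 191.4 d
Total t = Σ t_i = 236.6 days = 0.6479 years.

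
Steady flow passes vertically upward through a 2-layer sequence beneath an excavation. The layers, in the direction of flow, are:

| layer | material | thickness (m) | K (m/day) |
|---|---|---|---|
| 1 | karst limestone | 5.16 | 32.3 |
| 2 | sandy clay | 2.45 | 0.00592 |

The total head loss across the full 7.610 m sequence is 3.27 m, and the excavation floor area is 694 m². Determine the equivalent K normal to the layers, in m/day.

Flow is perpendicular to layering, so the layers act in series and the equivalent K is the thickness-weighted harmonic mean.
Total thickness L = 5.16 + 2.45 = 7.610 m.
Σ(b_i/K_i) = 5.16/32.3 + 2.45/0.00592 = 414.0 d.
K_eq = L / Σ(b_i/K_i) = 7.610 / 414.0 = 0.01838 m/day.

0.0184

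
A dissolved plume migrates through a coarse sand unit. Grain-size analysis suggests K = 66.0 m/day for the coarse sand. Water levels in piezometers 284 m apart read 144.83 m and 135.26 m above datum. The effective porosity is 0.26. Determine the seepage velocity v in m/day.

8.55

Hydraulic gradient i = (144.83 − 135.26) / 284 = 9.57 / 284 = 0.03370.
Darcy flux q = K · i = 66.00 × 0.03370 = 2.224 m/day.
Seepage velocity v = q / n_e = 2.224 / 0.26 = 8.554 m/day.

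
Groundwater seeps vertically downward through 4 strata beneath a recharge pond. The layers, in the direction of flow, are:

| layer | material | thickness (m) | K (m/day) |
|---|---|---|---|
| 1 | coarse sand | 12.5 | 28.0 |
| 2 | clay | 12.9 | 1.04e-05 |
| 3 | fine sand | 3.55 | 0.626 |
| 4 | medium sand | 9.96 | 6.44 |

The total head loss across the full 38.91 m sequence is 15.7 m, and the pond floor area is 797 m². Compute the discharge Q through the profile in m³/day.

Flow is perpendicular to layering, so the layers act in series and the equivalent K is the thickness-weighted harmonic mean.
Total thickness L = 12.5 + 12.9 + 3.55 + 9.96 = 38.91 m.
Σ(b_i/K_i) = 12.5/28.0 + 12.9/1.04e-05 + 3.55/0.626 + 9.96/6.44 = 1.240e+06 d.
K_eq = L / Σ(b_i/K_i) = 38.91 / 1.240e+06 = 3.137e-05 m/day.
Q = K_eq · A · (Δh/L) = 3.137e-05 × 797 × (15.7/38.91) = 0.01009 m³/day.

0.0101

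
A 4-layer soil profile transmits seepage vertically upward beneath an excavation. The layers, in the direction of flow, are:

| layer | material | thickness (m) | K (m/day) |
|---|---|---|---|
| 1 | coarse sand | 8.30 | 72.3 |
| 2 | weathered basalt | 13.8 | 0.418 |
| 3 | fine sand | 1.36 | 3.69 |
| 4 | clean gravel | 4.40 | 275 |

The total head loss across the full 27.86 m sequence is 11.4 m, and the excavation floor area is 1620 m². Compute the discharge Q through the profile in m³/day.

Flow is perpendicular to layering, so the layers act in series and the equivalent K is the thickness-weighted harmonic mean.
Total thickness L = 8.30 + 13.8 + 1.36 + 4.40 = 27.86 m.
Σ(b_i/K_i) = 8.30/72.3 + 13.8/0.418 + 1.36/3.69 + 4.40/275 = 33.51 d.
K_eq = L / Σ(b_i/K_i) = 27.86 / 33.51 = 0.8313 m/day.
Q = K_eq · A · (Δh/L) = 0.8313 × 1620 × (11.4/27.86) = 551.1 m³/day.

551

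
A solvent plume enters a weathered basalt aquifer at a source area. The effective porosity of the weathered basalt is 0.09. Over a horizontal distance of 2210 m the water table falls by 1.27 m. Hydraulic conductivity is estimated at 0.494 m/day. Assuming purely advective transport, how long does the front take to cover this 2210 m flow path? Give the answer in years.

Hydraulic gradient i = Δh / L = 1.27 / 2210 = 0.0005747.
Darcy flux q = K · i = 0.4940 × 0.0005747 = 0.0002839 m/day.
Seepage velocity v = q / n_e = 0.0002839 / 0.09 = 0.003154 m/day.
Travel time t = L / v = 2210 / 0.003154 = 7.006e+05 days = 1918 years.

1920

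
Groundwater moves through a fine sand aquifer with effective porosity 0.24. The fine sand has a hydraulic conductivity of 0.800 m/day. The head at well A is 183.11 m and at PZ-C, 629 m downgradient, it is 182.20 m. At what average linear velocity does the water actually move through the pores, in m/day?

0.00482

Hydraulic gradient i = (183.11 − 182.20) / 629 = 0.91 / 629 = 0.001447.
Darcy flux q = K · i = 0.8000 × 0.001447 = 0.001157 m/day.
Seepage velocity v = q / n_e = 0.001157 / 0.24 = 0.004822 m/day.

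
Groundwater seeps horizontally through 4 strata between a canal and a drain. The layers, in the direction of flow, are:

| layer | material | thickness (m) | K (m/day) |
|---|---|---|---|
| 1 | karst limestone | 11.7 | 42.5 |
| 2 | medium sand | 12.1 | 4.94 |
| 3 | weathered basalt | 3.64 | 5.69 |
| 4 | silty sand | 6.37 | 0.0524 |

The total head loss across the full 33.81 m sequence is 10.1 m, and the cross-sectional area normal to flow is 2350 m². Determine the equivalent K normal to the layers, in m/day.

Flow is perpendicular to layering, so the layers act in series and the equivalent K is the thickness-weighted harmonic mean.
Total thickness L = 11.7 + 12.1 + 3.64 + 6.37 = 33.81 m.
Σ(b_i/K_i) = 11.7/42.5 + 12.1/4.94 + 3.64/5.69 + 6.37/0.0524 = 124.9 d.
K_eq = L / Σ(b_i/K_i) = 33.81 / 124.9 = 0.2706 m/day.

0.271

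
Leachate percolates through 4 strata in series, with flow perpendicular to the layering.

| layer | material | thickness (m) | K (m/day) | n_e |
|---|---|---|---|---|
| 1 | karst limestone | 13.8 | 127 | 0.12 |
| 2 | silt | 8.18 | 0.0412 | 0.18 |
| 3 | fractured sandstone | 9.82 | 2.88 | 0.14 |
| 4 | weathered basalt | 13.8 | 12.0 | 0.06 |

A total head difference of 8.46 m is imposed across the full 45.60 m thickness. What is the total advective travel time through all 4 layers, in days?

With flow normal to the layers, continuity requires the same specific discharge q through every layer.
Σ(b_i/K_i) = 13.8/127 + 8.18/0.0412 + 9.82/2.88 + 13.8/12.0 = 203.2 d.
q = Δh / Σ(b_i/K_i) = 8.46 / 203.2 = 0.04163 m/day.
In each layer the seepage velocity is v_i = q/n_i, so the layer transit time is t_i = b_i·n_i / q:
  layer 1 (karst limestone): t_1 = 13.8 × 0.12 / 0.04163 = 39.78 d
  layer 2 (silt): t_2 = 8.18 × 0.18 / 0.04163 = 35.37 d
  layer 3 (fractured sandstone): t_3 = 9.82 × 0.14 / 0.04163 = 33.02 d
  layer 4 (weathered basalt): t_4 = 13.8 × 0.06 / 0.04163 = 19.89 d
Total t = Σ t_i = 128.1 days.

128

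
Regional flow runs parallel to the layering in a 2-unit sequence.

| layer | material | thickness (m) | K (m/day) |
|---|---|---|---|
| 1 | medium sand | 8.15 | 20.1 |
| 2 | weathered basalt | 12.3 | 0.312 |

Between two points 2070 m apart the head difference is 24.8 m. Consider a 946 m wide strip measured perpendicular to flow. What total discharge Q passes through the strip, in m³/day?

1900

Flow is parallel to layering, so each bed carries its own Darcy discharge and the transmissivities add.
Σ(K_i·b_i) = 20.1×8.15 + 0.312×12.3 = 167.7 m²/day.
Hydraulic gradient i = Δh / L = 24.8 / 2070 = 0.01198.
Q = Σ(K_i·b_i) · W · i = 167.7 × 946 × 0.01198 = 1900 m³/day.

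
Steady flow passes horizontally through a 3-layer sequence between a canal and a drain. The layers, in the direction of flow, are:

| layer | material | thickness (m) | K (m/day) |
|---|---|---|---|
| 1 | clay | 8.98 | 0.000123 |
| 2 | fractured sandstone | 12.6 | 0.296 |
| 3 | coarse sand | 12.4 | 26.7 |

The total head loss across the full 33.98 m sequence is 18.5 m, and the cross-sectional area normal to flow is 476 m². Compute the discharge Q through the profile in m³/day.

0.121

Flow is perpendicular to layering, so the layers act in series and the equivalent K is the thickness-weighted harmonic mean.
Total thickness L = 8.98 + 12.6 + 12.4 = 33.98 m.
Σ(b_i/K_i) = 8.98/0.000123 + 12.6/0.296 + 12.4/26.7 = 73051 d.
K_eq = L / Σ(b_i/K_i) = 33.98 / 73051 = 0.0004652 m/day.
Q = K_eq · A · (Δh/L) = 0.0004652 × 476 × (18.5/33.98) = 0.1205 m³/day.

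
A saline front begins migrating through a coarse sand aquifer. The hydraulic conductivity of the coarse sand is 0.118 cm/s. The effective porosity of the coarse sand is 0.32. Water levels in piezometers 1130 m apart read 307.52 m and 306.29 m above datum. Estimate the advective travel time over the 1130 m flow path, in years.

8.92

Convert K: 0.118 cm/s × 864 = 102.0 m/day.
Hydraulic gradient i = (307.52 − 306.29) / 1130 = 1.23 / 1130 = 0.001088.
Darcy flux q = K · i = 102.0 × 0.001088 = 0.1110 m/day.
Seepage velocity v = q / n_e = 0.1110 / 0.32 = 0.3468 m/day.
Travel time t = L / v = 1130 / 0.3468 = 3258 days = 8.921 years.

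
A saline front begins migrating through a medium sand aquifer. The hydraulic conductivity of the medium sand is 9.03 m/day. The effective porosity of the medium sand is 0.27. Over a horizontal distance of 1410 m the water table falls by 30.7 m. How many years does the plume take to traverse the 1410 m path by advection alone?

Hydraulic gradient i = Δh / L = 30.7 / 1410 = 0.02177.
Darcy flux q = K · i = 9.030 × 0.02177 = 0.1966 m/day.
Seepage velocity v = q / n_e = 0.1966 / 0.27 = 0.7282 m/day.
Travel time t = L / v = 1410 / 0.7282 = 1936 days = 5.301 years.

5.30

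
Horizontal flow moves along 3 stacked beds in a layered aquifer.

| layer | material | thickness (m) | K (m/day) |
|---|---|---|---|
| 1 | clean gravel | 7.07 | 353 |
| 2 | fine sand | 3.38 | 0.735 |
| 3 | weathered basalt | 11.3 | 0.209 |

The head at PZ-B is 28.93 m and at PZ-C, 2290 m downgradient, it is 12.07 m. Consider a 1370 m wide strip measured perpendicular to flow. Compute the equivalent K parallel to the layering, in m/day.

Flow is parallel to layering, so each bed carries its own Darcy discharge and the transmissivities add.
Σ(K_i·b_i) = 353×7.07 + 0.735×3.38 + 0.209×11.3 = 2501 m²/day.
Total thickness b = 21.75 m, so K_eq = Σ(K_i·b_i)/b = 115.0 m/day.

115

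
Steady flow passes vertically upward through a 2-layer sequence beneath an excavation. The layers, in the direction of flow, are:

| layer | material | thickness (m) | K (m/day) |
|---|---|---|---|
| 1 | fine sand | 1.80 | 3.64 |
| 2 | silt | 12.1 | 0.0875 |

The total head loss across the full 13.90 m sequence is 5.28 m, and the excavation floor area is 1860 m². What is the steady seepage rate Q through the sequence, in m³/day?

70.8

Flow is perpendicular to layering, so the layers act in series and the equivalent K is the thickness-weighted harmonic mean.
Total thickness L = 1.80 + 12.1 = 13.90 m.
Σ(b_i/K_i) = 1.80/3.64 + 12.1/0.0875 = 138.8 d.
K_eq = L / Σ(b_i/K_i) = 13.90 / 138.8 = 0.1002 m/day.
Q = K_eq · A · (Δh/L) = 0.1002 × 1860 × (5.28/13.90) = 70.77 m³/day.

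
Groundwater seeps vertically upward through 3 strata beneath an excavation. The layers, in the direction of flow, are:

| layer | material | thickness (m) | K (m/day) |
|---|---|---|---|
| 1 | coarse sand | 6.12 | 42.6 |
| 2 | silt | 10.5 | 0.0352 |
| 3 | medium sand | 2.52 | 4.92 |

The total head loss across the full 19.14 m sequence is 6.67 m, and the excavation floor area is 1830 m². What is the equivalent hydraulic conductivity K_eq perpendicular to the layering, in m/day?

Flow is perpendicular to layering, so the layers act in series and the equivalent K is the thickness-weighted harmonic mean.
Total thickness L = 6.12 + 10.5 + 2.52 = 19.14 m.
Σ(b_i/K_i) = 6.12/42.6 + 10.5/0.0352 + 2.52/4.92 = 299.0 d.
K_eq = L / Σ(b_i/K_i) = 19.14 / 299.0 = 0.06402 m/day.

0.0640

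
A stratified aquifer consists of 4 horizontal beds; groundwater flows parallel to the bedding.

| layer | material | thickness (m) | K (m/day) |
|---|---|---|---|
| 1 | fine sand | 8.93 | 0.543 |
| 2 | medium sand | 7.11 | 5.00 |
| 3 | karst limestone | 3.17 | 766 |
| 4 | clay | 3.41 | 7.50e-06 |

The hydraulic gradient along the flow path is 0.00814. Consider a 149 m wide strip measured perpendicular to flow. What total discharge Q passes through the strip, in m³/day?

Flow is parallel to layering, so each bed carries its own Darcy discharge and the transmissivities add.
Σ(K_i·b_i) = 0.543×8.93 + 5.00×7.11 + 766×3.17 + 7.50e-06×3.41 = 2469 m²/day.
Hydraulic gradient i = 0.00814.
Q = Σ(K_i·b_i) · W · i = 2469 × 149 × 0.008140 = 2994 m³/day.

2990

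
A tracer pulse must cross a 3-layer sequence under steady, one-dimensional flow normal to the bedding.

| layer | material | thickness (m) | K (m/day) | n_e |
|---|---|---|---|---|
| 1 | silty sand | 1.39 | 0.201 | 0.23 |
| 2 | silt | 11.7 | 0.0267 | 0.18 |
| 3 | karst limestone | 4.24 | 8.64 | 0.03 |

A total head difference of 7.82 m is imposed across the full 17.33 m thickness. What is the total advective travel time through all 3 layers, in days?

With flow normal to the layers, continuity requires the same specific discharge q through every layer.
Σ(b_i/K_i) = 1.39/0.201 + 11.7/0.0267 + 4.24/8.64 = 445.6 d.
q = Δh / Σ(b_i/K_i) = 7.82 / 445.6 = 0.01755 m/day.
In each layer the seepage velocity is v_i = q/n_i, so the layer transit time is t_i = b_i·n_i / q:
  layer 1 (silty sand): t_1 = 1.39 × 0.23 / 0.01755 = 18.22 d
  layer 2 (silt): t_2 = 11.7 × 0.18 / 0.01755 = 120.0 d
  layer 3 (karst limestone): t_3 = 4.24 × 0.03 / 0.01755 = 7.248 d
Total t = Σ t_i = 145.5 days.

145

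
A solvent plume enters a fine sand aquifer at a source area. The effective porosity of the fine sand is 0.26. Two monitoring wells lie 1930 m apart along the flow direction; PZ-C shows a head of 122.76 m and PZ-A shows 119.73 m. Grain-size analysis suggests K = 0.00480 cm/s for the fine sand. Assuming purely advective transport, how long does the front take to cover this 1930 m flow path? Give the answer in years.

211

Convert K: 0.00480 cm/s × 864 = 4.147 m/day.
Hydraulic gradient i = (122.76 − 119.73) / 1930 = 3.03 / 1930 = 0.001570.
Darcy flux q = K · i = 4.147 × 0.001570 = 0.006511 m/day.
Seepage velocity v = q / n_e = 0.006511 / 0.26 = 0.02504 m/day.
Travel time t = L / v = 1930 / 0.02504 = 77071 days = 211.0 years.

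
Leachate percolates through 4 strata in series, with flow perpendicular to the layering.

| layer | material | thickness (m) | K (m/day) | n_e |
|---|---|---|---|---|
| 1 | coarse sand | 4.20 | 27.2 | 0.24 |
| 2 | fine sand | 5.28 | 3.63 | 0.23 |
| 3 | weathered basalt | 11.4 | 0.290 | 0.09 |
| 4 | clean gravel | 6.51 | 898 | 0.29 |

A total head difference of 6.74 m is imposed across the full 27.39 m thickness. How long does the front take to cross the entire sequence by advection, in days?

31.2

With flow normal to the layers, continuity requires the same specific discharge q through every layer.
Σ(b_i/K_i) = 4.20/27.2 + 5.28/3.63 + 11.4/0.290 + 6.51/898 = 40.93 d.
q = Δh / Σ(b_i/K_i) = 6.74 / 40.93 = 0.1647 m/day.
In each layer the seepage velocity is v_i = q/n_i, so the layer transit time is t_i = b_i·n_i / q:
  layer 1 (coarse sand): t_1 = 4.20 × 0.24 / 0.1647 = 6.121 d
  layer 2 (fine sand): t_2 = 5.28 × 0.23 / 0.1647 = 7.374 d
  layer 3 (weathered basalt): t_3 = 11.4 × 0.09 / 0.1647 = 6.230 d
  layer 4 (clean gravel): t_4 = 6.51 × 0.29 / 0.1647 = 11.46 d
Total t = Σ t_i = 31.19 days.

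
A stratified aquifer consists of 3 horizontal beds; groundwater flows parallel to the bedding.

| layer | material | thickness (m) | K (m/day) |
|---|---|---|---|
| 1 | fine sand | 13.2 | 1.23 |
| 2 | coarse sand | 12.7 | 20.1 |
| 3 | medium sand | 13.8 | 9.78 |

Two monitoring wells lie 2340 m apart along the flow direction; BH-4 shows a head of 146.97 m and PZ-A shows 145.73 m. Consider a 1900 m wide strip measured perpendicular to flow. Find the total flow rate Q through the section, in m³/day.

409

Flow is parallel to layering, so each bed carries its own Darcy discharge and the transmissivities add.
Σ(K_i·b_i) = 1.23×13.2 + 20.1×12.7 + 9.78×13.8 = 406.5 m²/day.
Hydraulic gradient i = (146.97 − 145.73) / 2340 = 1.24 / 2340 = 0.0005299.
Q = Σ(K_i·b_i) · W · i = 406.5 × 1900 × 0.0005299 = 409.2 m³/day.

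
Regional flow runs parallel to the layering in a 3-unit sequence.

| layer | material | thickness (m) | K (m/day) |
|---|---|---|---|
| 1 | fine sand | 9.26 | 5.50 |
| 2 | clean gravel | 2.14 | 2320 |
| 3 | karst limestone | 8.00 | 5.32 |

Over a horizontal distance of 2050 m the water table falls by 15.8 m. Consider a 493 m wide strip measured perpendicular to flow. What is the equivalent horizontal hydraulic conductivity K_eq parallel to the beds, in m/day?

Flow is parallel to layering, so each bed carries its own Darcy discharge and the transmissivities add.
Σ(K_i·b_i) = 5.50×9.26 + 2320×2.14 + 5.32×8.00 = 5058 m²/day.
Total thickness b = 19.40 m, so K_eq = Σ(K_i·b_i)/b = 260.7 m/day.

261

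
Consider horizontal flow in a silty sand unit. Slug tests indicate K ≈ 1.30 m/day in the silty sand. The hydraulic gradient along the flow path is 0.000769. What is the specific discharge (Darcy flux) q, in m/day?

Hydraulic gradient i = 0.000769.
Specific discharge q = K · i = 1.300 × 0.0007690 = 0.0009997 m/day.

0.00100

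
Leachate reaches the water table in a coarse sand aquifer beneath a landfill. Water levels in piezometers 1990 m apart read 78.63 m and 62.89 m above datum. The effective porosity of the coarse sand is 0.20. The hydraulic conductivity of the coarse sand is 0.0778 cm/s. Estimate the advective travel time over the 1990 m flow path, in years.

2.05

Convert K: 0.0778 cm/s × 864 = 67.22 m/day.
Hydraulic gradient i = (78.63 − 62.89) / 1990 = 15.74 / 1990 = 0.007910.
Darcy flux q = K · i = 67.22 × 0.007910 = 0.5317 m/day.
Seepage velocity v = q / n_e = 0.5317 / 0.20 = 2.658 m/day.
Travel time t = L / v = 1990 / 2.658 = 748.6 days = 2.049 years.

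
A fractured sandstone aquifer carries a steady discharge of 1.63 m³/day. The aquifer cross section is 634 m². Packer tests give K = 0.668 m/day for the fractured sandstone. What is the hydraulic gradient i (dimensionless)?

0.00385

From Q = K·A·i, i = Q / (K·A) = 1.63 / (0.6680 × 634.0) = 0.003849.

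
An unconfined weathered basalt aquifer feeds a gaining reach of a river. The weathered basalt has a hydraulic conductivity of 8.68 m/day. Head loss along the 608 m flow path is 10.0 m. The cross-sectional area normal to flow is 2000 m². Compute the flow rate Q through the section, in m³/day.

286

Hydraulic gradient i = Δh / L = 10.0 / 608 = 0.01645.
Darcy's law: Q = K · A · i = 8.680 × 2000 × 0.01645 = 285.5 m³/day.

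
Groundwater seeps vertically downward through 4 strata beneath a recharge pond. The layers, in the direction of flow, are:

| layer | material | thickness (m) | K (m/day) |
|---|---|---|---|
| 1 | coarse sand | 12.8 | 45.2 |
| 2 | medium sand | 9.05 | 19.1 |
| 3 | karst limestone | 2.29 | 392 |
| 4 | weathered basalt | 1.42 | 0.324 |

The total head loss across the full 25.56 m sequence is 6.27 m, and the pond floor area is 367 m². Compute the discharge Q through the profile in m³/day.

447

Flow is perpendicular to layering, so the layers act in series and the equivalent K is the thickness-weighted harmonic mean.
Total thickness L = 12.8 + 9.05 + 2.29 + 1.42 = 25.56 m.
Σ(b_i/K_i) = 12.8/45.2 + 9.05/19.1 + 2.29/392 + 1.42/0.324 = 5.146 d.
K_eq = L / Σ(b_i/K_i) = 25.56 / 5.146 = 4.967 m/day.
Q = K_eq · A · (Δh/L) = 4.967 × 367 × (6.27/25.56) = 447.2 m³/day.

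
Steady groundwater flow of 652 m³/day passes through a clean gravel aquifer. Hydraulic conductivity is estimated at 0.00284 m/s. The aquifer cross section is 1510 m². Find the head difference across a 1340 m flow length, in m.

Convert K: 0.00284 m/s × 86400 = 245.4 m/day.
From Q = K·A·i, i = Q / (K·A) = 652 / (245.4 × 1510) = 0.001760.
Head loss Δh = i · L = 0.001760 × 1340 = 2.358 m.

2.36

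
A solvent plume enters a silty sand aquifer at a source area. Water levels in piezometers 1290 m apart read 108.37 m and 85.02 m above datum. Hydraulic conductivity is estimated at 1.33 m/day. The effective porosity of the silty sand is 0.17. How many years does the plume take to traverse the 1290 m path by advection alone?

Hydraulic gradient i = (108.37 − 85.02) / 1290 = 23.35 / 1290 = 0.01810.
Darcy flux q = K · i = 1.330 × 0.01810 = 0.02407 m/day.
Seepage velocity v = q / n_e = 0.02407 / 0.17 = 0.1416 m/day.
Travel time t = L / v = 1290 / 0.1416 = 9109 days = 24.94 years.

24.9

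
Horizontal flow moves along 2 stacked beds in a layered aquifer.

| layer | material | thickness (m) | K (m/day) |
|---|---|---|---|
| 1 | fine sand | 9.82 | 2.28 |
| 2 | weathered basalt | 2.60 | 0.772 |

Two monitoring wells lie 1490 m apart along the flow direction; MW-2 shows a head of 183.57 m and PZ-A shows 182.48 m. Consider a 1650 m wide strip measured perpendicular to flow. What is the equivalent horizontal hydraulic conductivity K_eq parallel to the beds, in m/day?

1.96

Flow is parallel to layering, so each bed carries its own Darcy discharge and the transmissivities add.
Σ(K_i·b_i) = 2.28×9.82 + 0.772×2.60 = 24.40 m²/day.
Total thickness b = 12.42 m, so K_eq = Σ(K_i·b_i)/b = 1.964 m/day.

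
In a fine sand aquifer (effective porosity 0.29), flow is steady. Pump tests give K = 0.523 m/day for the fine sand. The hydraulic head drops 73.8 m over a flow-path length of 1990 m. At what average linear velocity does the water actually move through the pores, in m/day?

0.0669

Hydraulic gradient i = Δh / L = 73.8 / 1990 = 0.03709.
Darcy flux q = K · i = 0.5230 × 0.03709 = 0.01940 m/day.
Seepage velocity v = q / n_e = 0.01940 / 0.29 = 0.06688 m/day.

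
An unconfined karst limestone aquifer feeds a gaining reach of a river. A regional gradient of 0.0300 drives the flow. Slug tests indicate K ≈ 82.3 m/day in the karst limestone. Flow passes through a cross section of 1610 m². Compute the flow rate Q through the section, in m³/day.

Hydraulic gradient i = 0.0300.
Darcy's law: Q = K · A · i = 82.30 × 1610 × 0.03000 = 3975 m³/day.

3980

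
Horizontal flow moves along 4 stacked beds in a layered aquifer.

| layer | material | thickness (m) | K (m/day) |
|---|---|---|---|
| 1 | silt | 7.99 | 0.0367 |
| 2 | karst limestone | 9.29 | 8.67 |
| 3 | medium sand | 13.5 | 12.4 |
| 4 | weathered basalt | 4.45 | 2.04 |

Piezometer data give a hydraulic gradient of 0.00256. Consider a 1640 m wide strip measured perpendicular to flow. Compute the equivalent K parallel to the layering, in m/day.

7.30

Flow is parallel to layering, so each bed carries its own Darcy discharge and the transmissivities add.
Σ(K_i·b_i) = 0.0367×7.99 + 8.67×9.29 + 12.4×13.5 + 2.04×4.45 = 257.3 m²/day.
Total thickness b = 35.23 m, so K_eq = Σ(K_i·b_i)/b = 7.304 m/day.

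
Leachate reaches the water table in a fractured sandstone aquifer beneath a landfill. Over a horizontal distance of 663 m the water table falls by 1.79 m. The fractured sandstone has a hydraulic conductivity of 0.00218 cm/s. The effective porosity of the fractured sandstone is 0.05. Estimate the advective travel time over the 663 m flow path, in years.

17.8

Convert K: 0.00218 cm/s × 864 = 1.884 m/day.
Hydraulic gradient i = Δh / L = 1.79 / 663 = 0.002700.
Darcy flux q = K · i = 1.884 × 0.002700 = 0.005085 m/day.
Seepage velocity v = q / n_e = 0.005085 / 0.05 = 0.1017 m/day.
Travel time t = L / v = 663 / 0.1017 = 6519 days = 17.85 years.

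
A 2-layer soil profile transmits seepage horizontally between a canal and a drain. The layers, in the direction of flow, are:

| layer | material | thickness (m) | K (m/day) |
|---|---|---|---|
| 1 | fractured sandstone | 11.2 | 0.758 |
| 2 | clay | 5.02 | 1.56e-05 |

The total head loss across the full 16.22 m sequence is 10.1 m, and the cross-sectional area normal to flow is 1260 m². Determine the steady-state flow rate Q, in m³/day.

Flow is perpendicular to layering, so the layers act in series and the equivalent K is the thickness-weighted harmonic mean.
Total thickness L = 11.2 + 5.02 = 16.22 m.
Σ(b_i/K_i) = 11.2/0.758 + 5.02/1.56e-05 = 3.218e+05 d.
K_eq = L / Σ(b_i/K_i) = 16.22 / 3.218e+05 = 5.040e-05 m/day.
Q = K_eq · A · (Δh/L) = 5.040e-05 × 1260 × (10.1/16.22) = 0.03955 m³/day.

0.0395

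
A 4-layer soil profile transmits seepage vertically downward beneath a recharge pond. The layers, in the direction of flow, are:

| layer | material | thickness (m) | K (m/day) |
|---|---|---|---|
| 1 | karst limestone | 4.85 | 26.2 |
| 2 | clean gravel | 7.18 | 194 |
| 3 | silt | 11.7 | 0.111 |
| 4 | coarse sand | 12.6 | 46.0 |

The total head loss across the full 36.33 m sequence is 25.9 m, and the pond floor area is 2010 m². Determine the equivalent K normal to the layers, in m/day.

0.343

Flow is perpendicular to layering, so the layers act in series and the equivalent K is the thickness-weighted harmonic mean.
Total thickness L = 4.85 + 7.18 + 11.7 + 12.6 = 36.33 m.
Σ(b_i/K_i) = 4.85/26.2 + 7.18/194 + 11.7/0.111 + 12.6/46.0 = 105.9 d.
K_eq = L / Σ(b_i/K_i) = 36.33 / 105.9 = 0.3431 m/day.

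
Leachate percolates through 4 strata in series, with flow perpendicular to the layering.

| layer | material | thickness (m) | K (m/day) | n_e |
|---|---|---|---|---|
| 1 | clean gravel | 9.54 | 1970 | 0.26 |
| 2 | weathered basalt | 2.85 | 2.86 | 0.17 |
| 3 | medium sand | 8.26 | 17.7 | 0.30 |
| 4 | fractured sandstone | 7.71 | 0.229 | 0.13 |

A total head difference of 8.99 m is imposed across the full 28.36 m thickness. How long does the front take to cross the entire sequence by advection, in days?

With flow normal to the layers, continuity requires the same specific discharge q through every layer.
Σ(b_i/K_i) = 9.54/1970 + 2.85/2.86 + 8.26/17.7 + 7.71/0.229 = 35.14 d.
q = Δh / Σ(b_i/K_i) = 8.99 / 35.14 = 0.2559 m/day.
In each layer the seepage velocity is v_i = q/n_i, so the layer transit time is t_i = b_i·n_i / q:
  layer 1 (clean gravel): t_1 = 9.54 × 0.26 / 0.2559 = 9.694 d
  layer 2 (weathered basalt): t_2 = 2.85 × 0.17 / 0.2559 = 1.894 d
  layer 3 (medium sand): t_3 = 8.26 × 0.30 / 0.2559 = 9.685 d
  layer 4 (fractured sandstone): t_4 = 7.71 × 0.13 / 0.2559 = 3.917 d
Total t = Σ t_i = 25.19 days.

25.2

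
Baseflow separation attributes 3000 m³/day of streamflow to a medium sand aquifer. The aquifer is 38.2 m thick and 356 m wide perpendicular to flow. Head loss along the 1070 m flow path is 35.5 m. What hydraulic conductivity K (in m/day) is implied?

Cross-sectional area A = 356 × 38.2 = 13599 m².
Hydraulic gradient i = Δh / L = 35.5 / 1070 = 0.03318.
From Q = K·A·i, K = Q / (A·i) = 3000 / (13599 × 0.03318) = 6.649 m/day.

6.65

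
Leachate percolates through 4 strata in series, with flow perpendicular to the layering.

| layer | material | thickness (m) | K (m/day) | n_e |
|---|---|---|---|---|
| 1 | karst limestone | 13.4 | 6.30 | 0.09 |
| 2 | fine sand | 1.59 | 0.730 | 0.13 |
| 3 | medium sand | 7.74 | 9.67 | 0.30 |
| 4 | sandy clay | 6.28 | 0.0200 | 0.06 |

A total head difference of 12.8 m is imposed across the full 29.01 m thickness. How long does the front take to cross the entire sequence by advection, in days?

With flow normal to the layers, continuity requires the same specific discharge q through every layer.
Σ(b_i/K_i) = 13.4/6.30 + 1.59/0.730 + 7.74/9.67 + 6.28/0.0200 = 319.1 d.
q = Δh / Σ(b_i/K_i) = 12.8 / 319.1 = 0.04011 m/day.
In each layer the seepage velocity is v_i = q/n_i, so the layer transit time is t_i = b_i·n_i / q:
  layer 1 (karst limestone): t_1 = 13.4 × 0.09 / 0.04011 = 30.07 d
  layer 2 (fine sand): t_2 = 1.59 × 0.13 / 0.04011 = 5.153 d
  layer 3 (medium sand): t_3 = 7.74 × 0.30 / 0.04011 = 57.89 d
  layer 4 (sandy clay): t_4 = 6.28 × 0.06 / 0.04011 = 9.394 d
Total t = Σ t_i = 102.5 days.

103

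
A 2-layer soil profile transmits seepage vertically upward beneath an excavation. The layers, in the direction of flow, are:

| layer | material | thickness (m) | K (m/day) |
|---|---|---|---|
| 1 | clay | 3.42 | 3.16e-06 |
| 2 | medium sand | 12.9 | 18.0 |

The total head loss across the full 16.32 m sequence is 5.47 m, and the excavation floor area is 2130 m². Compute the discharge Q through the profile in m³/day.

0.0108

Flow is perpendicular to layering, so the layers act in series and the equivalent K is the thickness-weighted harmonic mean.
Total thickness L = 3.42 + 12.9 = 16.32 m.
Σ(b_i/K_i) = 3.42/3.16e-06 + 12.9/18.0 = 1.082e+06 d.
K_eq = L / Σ(b_i/K_i) = 16.32 / 1.082e+06 = 1.508e-05 m/day.
Q = K_eq · A · (Δh/L) = 1.508e-05 × 2130 × (5.47/16.32) = 0.01077 m³/day.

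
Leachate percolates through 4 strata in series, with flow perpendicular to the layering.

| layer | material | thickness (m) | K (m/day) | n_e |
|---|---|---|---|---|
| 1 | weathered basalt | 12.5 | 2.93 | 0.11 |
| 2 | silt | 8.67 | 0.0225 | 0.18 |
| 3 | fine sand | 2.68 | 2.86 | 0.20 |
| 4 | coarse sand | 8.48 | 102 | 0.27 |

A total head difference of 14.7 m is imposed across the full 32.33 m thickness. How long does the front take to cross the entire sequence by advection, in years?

With flow normal to the layers, continuity requires the same specific discharge q through every layer.
Σ(b_i/K_i) = 12.5/2.93 + 8.67/0.0225 + 2.68/2.86 + 8.48/102 = 390.6 d.
q = Δh / Σ(b_i/K_i) = 14.7 / 390.6 = 0.03763 m/day.
In each layer the seepage velocity is v_i = q/n_i, so the layer transit time is t_i = b_i·n_i / q:
  layer 1 (weathered basalt): t_1 = 12.5 × 0.11 / 0.03763 = 36.54 d
  layer 2 (silt): t_2 = 8.67 × 0.18 / 0.03763 = 41.47 d
  layer 3 (fine sand): t_3 = 2.68 × 0.20 / 0.03763 = 14.24 d
  layer 4 (coarse sand): t_4 = 8.48 × 0.27 / 0.03763 = 60.84 d
Total t = Σ t_i = 153.1 days = 0.4191 years.

0.419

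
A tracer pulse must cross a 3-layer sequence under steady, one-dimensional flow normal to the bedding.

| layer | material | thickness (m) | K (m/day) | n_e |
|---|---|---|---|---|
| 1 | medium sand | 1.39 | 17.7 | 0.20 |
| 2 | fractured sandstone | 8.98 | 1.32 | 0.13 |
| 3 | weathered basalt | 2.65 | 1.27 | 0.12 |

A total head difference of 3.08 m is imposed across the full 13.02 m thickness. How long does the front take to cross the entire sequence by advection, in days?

5.13

With flow normal to the layers, continuity requires the same specific discharge q through every layer.
Σ(b_i/K_i) = 1.39/17.7 + 8.98/1.32 + 2.65/1.27 = 8.968 d.
q = Δh / Σ(b_i/K_i) = 3.08 / 8.968 = 0.3434 m/day.
In each layer the seepage velocity is v_i = q/n_i, so the layer transit time is t_i = b_i·n_i / q:
  layer 1 (medium sand): t_1 = 1.39 × 0.20 / 0.3434 = 0.8095 d
  layer 2 (fractured sandstone): t_2 = 8.98 × 0.13 / 0.3434 = 3.399 d
  layer 3 (weathered basalt): t_3 = 2.65 × 0.12 / 0.3434 = 0.9259 d
Total t = Σ t_i = 5.135 days.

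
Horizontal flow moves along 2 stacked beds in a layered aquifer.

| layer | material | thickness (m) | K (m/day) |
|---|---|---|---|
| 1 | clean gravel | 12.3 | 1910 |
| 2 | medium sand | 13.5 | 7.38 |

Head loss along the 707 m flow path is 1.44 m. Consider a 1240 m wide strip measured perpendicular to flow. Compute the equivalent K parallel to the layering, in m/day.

Flow is parallel to layering, so each bed carries its own Darcy discharge and the transmissivities add.
Σ(K_i·b_i) = 1910×12.3 + 7.38×13.5 = 23593 m²/day.
Total thickness b = 25.80 m, so K_eq = Σ(K_i·b_i)/b = 914.4 m/day.

914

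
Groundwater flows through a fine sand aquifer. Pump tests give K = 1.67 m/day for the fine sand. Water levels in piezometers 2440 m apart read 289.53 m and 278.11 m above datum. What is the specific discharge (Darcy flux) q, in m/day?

Hydraulic gradient i = (289.53 − 278.11) / 2440 = 11.42 / 2440 = 0.004680.
Specific discharge q = K · i = 1.670 × 0.004680 = 0.007816 m/day.

0.00782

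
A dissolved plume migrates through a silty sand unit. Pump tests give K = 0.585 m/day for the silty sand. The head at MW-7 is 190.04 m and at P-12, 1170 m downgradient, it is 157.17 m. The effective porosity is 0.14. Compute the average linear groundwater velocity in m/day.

Hydraulic gradient i = (190.04 − 157.17) / 1170 = 32.87 / 1170 = 0.02809.
Darcy flux q = K · i = 0.5850 × 0.02809 = 0.01643 m/day.
Seepage velocity v = q / n_e = 0.01643 / 0.14 = 0.1174 m/day.

0.117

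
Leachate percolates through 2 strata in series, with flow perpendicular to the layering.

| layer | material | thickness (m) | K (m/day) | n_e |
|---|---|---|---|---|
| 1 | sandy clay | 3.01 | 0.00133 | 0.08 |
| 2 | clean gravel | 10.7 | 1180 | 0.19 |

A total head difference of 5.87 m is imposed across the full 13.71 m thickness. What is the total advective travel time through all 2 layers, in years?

With flow normal to the layers, continuity requires the same specific discharge q through every layer.
Σ(b_i/K_i) = 3.01/0.00133 + 10.7/1180 = 2263 d.
q = Δh / Σ(b_i/K_i) = 5.87 / 2263 = 0.002594 m/day.
In each layer the seepage velocity is v_i = q/n_i, so the layer transit time is t_i = b_i·n_i / q:
  layer 1 (sandy clay): t_1 = 3.01 × 0.08 / 0.002594 = 92.84 d
  layer 2 (clean gravel): t_2 = 10.7 × 0.19 / 0.002594 = 783.8 d
Total t = Σ t_i = 876.7 days = 2.400 years.

2.40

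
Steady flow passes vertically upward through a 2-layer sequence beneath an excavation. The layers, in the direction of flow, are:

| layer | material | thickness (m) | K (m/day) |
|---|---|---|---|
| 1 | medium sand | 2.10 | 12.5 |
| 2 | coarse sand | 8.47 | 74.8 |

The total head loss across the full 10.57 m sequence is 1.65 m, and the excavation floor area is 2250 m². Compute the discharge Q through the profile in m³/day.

Flow is perpendicular to layering, so the layers act in series and the equivalent K is the thickness-weighted harmonic mean.
Total thickness L = 2.10 + 8.47 = 10.57 m.
Σ(b_i/K_i) = 2.10/12.5 + 8.47/74.8 = 0.2812 d.
K_eq = L / Σ(b_i/K_i) = 10.57 / 0.2812 = 37.58 m/day.
Q = K_eq · A · (Δh/L) = 37.58 × 2250 × (1.65/10.57) = 13201 m³/day.

13200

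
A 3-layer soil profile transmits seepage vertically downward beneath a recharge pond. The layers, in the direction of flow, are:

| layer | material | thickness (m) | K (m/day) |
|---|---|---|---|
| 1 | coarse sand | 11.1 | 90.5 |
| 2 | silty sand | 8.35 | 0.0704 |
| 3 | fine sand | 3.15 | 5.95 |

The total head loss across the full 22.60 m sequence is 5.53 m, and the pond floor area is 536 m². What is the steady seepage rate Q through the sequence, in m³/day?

24.9

Flow is perpendicular to layering, so the layers act in series and the equivalent K is the thickness-weighted harmonic mean.
Total thickness L = 11.1 + 8.35 + 3.15 = 22.60 m.
Σ(b_i/K_i) = 11.1/90.5 + 8.35/0.0704 + 3.15/5.95 = 119.3 d.
K_eq = L / Σ(b_i/K_i) = 22.60 / 119.3 = 0.1895 m/day.
Q = K_eq · A · (Δh/L) = 0.1895 × 536 × (5.53/22.60) = 24.85 m³/day.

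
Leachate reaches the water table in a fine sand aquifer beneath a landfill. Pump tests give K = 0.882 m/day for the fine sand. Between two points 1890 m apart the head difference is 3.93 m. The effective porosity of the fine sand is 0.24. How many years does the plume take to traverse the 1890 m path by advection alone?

Hydraulic gradient i = Δh / L = 3.93 / 1890 = 0.002079.
Darcy flux q = K · i = 0.8820 × 0.002079 = 0.001834 m/day.
Seepage velocity v = q / n_e = 0.001834 / 0.24 = 0.007642 m/day.
Travel time t = L / v = 1890 / 0.007642 = 2.473e+05 days = 677.1 years.

677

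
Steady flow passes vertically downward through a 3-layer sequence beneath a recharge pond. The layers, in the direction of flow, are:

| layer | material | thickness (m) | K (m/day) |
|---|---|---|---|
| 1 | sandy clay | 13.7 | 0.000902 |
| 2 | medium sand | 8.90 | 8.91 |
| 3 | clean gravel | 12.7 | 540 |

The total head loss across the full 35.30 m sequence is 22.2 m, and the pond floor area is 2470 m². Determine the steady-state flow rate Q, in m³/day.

Flow is perpendicular to layering, so the layers act in series and the equivalent K is the thickness-weighted harmonic mean.
Total thickness L = 13.7 + 8.90 + 12.7 = 35.30 m.
Σ(b_i/K_i) = 13.7/0.000902 + 8.90/8.91 + 12.7/540 = 15189 d.
K_eq = L / Σ(b_i/K_i) = 35.30 / 15189 = 0.002324 m/day.
Q = K_eq · A · (Δh/L) = 0.002324 × 2470 × (22.2/35.30) = 3.610 m³/day.

3.61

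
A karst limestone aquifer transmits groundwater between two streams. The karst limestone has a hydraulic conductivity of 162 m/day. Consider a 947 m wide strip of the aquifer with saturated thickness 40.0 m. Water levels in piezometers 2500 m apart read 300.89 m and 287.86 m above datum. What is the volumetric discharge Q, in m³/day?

32000

Cross-sectional area A = 947 × 40.0 = 37880 m².
Hydraulic gradient i = (300.89 − 287.86) / 2500 = 13.03 / 2500 = 0.005212.
Darcy's law: Q = K · A · i = 162.0 × 37880 × 0.005212 = 31984 m³/day.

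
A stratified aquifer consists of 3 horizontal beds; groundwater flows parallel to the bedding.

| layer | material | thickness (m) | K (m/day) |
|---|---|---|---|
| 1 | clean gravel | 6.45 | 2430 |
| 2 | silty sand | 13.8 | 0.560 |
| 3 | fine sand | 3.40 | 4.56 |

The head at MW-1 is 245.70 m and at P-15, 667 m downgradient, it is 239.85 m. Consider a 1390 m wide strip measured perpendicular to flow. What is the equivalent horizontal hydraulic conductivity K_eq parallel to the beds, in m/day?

664

Flow is parallel to layering, so each bed carries its own Darcy discharge and the transmissivities add.
Σ(K_i·b_i) = 2430×6.45 + 0.560×13.8 + 4.56×3.40 = 15697 m²/day.
Total thickness b = 23.65 m, so K_eq = Σ(K_i·b_i)/b = 663.7 m/day.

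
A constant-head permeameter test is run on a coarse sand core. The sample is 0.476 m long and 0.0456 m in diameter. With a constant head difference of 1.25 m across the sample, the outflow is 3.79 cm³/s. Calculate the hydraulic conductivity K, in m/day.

76.4

Cross-sectional area A = π·(d/2)² = π × (0.0456/2)² = 0.001633 m².
Convert discharge: 3.79 cm³/s = 3.790e-06 m³/s.
Darcy's law rearranged: K = Q·L / (A·Δh) = 3.790e-06 × 0.476 / (0.001633 × 1.25) = 0.0008837 m/s = 76.35 m/day.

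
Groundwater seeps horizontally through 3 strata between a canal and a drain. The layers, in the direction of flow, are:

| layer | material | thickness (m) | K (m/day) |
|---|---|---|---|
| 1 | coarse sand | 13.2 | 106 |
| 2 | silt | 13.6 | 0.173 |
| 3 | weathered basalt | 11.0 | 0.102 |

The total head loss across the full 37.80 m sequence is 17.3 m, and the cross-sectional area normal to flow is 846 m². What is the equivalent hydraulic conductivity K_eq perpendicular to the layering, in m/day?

Flow is perpendicular to layering, so the layers act in series and the equivalent K is the thickness-weighted harmonic mean.
Total thickness L = 13.2 + 13.6 + 11.0 = 37.80 m.
Σ(b_i/K_i) = 13.2/106 + 13.6/0.173 + 11.0/0.102 = 186.6 d.
K_eq = L / Σ(b_i/K_i) = 37.80 / 186.6 = 0.2026 m/day.

0.203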